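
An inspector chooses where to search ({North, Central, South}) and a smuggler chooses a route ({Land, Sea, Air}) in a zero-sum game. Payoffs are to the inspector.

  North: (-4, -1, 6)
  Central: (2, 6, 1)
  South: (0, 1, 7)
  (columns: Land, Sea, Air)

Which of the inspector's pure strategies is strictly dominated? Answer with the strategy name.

South gives a strictly higher payoff than North against every column: 0 > -4, 1 > -1, 7 > 6.
So North is strictly dominated and the inspector never plays it.

North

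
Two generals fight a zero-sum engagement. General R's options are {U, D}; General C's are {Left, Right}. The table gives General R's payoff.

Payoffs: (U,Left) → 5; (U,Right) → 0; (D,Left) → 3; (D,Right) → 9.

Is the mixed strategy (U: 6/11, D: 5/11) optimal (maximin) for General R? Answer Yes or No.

Against Left this mix gives (6/11)·5 + (5/11)·3 = 45/11.
Against Right this mix gives (6/11)·0 + (5/11)·9 = 45/11.
All of General C's active replies (Left, Right) yield 45/11, and no column does worse for General R. The mix makes General C indifferent and guarantees 45/11, so it is optimal.

Yes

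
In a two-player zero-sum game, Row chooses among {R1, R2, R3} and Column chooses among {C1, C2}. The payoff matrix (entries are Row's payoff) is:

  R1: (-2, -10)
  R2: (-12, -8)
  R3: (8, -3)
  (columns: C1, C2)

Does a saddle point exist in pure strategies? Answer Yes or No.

Row minima: R1 → -10, R2 → -12, R3 → -3; maximin = -3.
Column maxima: C1 → 8, C2 → -3; minimax = -3.
maximin = minimax = -3, so a saddle point exists.

Yes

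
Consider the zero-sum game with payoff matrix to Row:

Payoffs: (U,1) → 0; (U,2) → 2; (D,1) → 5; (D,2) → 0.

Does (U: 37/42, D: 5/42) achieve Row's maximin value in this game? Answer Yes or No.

No

Against 1 this mix gives (37/42)·0 + (5/42)·5 = 25/42.
Against 2 this mix gives (37/42)·2 + (5/42)·0 = 37/21.
Column will play 1, holding Row to 25/42. Shifting weight toward the row that does better against 1 would raise this floor (the equalizing mix achieves 10/7 against both 1 and 2), so the proposed strategy is not optimal.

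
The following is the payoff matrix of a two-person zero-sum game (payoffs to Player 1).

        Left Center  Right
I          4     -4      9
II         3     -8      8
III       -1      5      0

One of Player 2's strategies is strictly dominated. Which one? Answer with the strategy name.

Right

Left holds Player 1's payoff strictly below Right in every row: 4 < 9, 3 < 8, -1 < 0.
So Right is strictly dominated for Player 2.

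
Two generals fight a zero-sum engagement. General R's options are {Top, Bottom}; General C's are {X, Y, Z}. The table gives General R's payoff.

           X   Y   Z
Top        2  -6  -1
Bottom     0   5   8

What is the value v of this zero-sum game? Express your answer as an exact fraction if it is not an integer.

10/13

Row minima: Top → -6, Bottom → 0; maximin = 0.
Column maxima: X → 2, Y → 5, Z → 8; minimax = 2.
0 ≠ 2, so there is no saddle point; optimal play is mixed.
Z is strictly dominated by Y (it gives General R strictly more in every row), so General C never plays it.
On the remaining 2×2 (Top, Bottom vs X, Y):
Let General R play Top with probability p. Expected payoff against X: 2p + 0(1−p) = 2p; against Y: (-6)p + 5(1−p) = −11p + 5.
Setting these equal: 2p = −11p + 5 ⇒ 13p = 5 ⇒ p = 5/13, and the value is (2)·(5/13) = 10/13.
For General C: with q = P(X), equating Top's and Bottom's payoffs gives 8q − 6 = −5q + 5 ⇒ q = 11/13.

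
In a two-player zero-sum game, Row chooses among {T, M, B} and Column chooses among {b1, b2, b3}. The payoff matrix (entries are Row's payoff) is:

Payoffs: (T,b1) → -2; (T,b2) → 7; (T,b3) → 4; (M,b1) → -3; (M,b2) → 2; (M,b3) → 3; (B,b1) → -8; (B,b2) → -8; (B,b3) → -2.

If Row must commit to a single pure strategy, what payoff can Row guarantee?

Row minima: T → -2, M → -3, B → -8.
The best of these is -2.

-2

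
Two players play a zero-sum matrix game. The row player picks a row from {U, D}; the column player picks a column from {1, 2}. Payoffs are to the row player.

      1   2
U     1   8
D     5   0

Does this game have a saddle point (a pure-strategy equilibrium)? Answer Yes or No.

No

Row minima: U → 1, D → 0; maximin = 1.
Column maxima: 1 → 5, 2 → 8; minimax = 5.
1 ≠ 5, so no pure-strategy equilibrium exists.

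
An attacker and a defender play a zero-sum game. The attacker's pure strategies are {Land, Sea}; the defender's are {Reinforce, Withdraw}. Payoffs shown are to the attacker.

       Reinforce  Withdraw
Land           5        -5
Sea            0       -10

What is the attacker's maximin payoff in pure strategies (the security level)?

Row minima: Land → -5, Sea → -10.
The best of these is -5.

-5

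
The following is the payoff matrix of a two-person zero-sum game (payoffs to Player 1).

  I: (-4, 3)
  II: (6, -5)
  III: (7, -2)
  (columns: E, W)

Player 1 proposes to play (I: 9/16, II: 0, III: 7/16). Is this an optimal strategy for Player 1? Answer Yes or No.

Yes

Against E this mix gives (9/16)·(-4) + (7/16)·7 = 13/16.
Against W this mix gives (9/16)·3 + (7/16)·(-2) = 13/16.
All of Player 2's active replies (E, W) yield 13/16, and no column does worse for Player 1. The mix makes Player 2 indifferent and guarantees 13/16, so it is optimal.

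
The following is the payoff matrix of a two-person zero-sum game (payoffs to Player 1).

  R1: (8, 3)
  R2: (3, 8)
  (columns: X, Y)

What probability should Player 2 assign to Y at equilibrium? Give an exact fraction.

1/2

Row minima: R1 → 3, R2 → 3; maximin = 3.
Column maxima: X → 8, Y → 8; minimax = 8.
3 ≠ 8, so there is no saddle point; optimal play is mixed.
Let Player 1 play R1 with probability p. Expected payoff against X: 8p + 3(1−p) = 5p + 3; against Y: 3p + 8(1−p) = −5p + 8.
Setting these equal: 5p + 3 = −5p + 8 ⇒ 10p = 5 ⇒ p = 1/2, and the value is (5)·(1/2) + 3 = 11/2.
For Player 2: with q = P(X), equating R1's and R2's payoffs gives 5q + 3 = −5q + 8 ⇒ q = 1/2.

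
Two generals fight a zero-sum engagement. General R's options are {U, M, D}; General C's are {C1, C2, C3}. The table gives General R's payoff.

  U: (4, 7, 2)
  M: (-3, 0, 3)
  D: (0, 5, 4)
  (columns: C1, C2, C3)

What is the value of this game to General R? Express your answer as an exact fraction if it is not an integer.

Row minima: U → 2, M → -3, D → 0; maximin = 2.
Column maxima: C1 → 4, C2 → 7, C3 → 4; minimax = 4.
2 ≠ 4, so there is no saddle point; optimal play is mixed.
M is strictly dominated by D, so General R never plays it.
C2 is strictly dominated by C1 (it gives General R strictly more in every row), so General C never plays it.
On the remaining 2×2 (U, D vs C1, C3):
Let General R play U with probability p. Expected payoff against C1: 4p + 0(1−p) = 4p; against C3: 2p + 4(1−p) = −2p + 4.
Setting these equal: 4p = −2p + 4 ⇒ 6p = 4 ⇒ p = 2/3, and the value is (4)·(2/3) = 8/3.
For General C: with q = P(C1), equating U's and D's payoffs gives 2q + 2 = −4q + 4 ⇒ q = 1/3.

8/3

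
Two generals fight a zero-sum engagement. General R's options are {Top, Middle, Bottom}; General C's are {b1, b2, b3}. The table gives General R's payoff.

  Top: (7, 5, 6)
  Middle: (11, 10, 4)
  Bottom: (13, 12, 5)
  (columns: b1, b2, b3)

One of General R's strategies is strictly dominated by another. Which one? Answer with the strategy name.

Bottom gives a strictly higher payoff than Middle against every column: 13 > 11, 12 > 10, 5 > 4.
So Middle is strictly dominated and General R never plays it.

Middle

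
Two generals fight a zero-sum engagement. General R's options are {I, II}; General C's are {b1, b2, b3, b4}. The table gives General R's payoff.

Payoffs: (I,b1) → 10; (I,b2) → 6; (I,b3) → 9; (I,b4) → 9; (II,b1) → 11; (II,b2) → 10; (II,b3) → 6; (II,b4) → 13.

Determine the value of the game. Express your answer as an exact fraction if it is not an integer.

Row minima: I → 6, II → 6; maximin = 6.
Column maxima: b1 → 11, b2 → 10, b3 → 9, b4 → 13; minimax = 9.
6 ≠ 9, so there is no saddle point; optimal play is mixed.
b1 is strictly dominated by b2 (it gives General R strictly more in every row), so General C never plays it.
b4 is strictly dominated by b2 (it gives General R strictly more in every row), so General C never plays it.
On the remaining 2×2 (I, II vs b2, b3):
Let General R play I with probability p. Expected payoff against b2: 6p + 10(1−p) = −4p + 10; against b3: 9p + 6(1−p) = 3p + 6.
Setting these equal: −4p + 10 = 3p + 6 ⇒ −7p = -4 ⇒ p = 4/7, and the value is (-4)·(4/7) + 10 = 54/7.
For General C: with q = P(b2), equating I's and II's payoffs gives −3q + 9 = 4q + 6 ⇒ q = 3/7.

54/7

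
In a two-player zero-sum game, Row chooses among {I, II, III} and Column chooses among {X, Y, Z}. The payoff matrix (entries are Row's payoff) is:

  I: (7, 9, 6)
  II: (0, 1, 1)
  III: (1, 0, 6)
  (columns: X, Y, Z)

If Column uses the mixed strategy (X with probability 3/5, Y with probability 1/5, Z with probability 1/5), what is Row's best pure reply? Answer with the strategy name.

Expected payoff of I: (3/5)·7 + (1/5)·9 + (1/5)·6 = 36/5.
Expected payoff of II: (3/5)·0 + (1/5)·1 + (1/5)·1 = 2/5.
Expected payoff of III: (3/5)·1 + (1/5)·0 + (1/5)·6 = 9/5.
The largest is 36/5, so Row's best response is I.

I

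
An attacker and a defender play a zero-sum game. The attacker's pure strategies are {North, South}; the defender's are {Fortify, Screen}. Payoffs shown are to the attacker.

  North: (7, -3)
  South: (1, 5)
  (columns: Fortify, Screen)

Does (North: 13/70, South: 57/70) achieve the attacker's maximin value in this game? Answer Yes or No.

Against Fortify this mix gives (13/70)·7 + (57/70)·1 = 74/35.
Against Screen this mix gives (13/70)·(-3) + (57/70)·5 = 123/35.
The defender will play Fortify, holding the attacker to 74/35. Shifting weight toward the row that does better against Fortify would raise this floor (the equalizing mix achieves 19/7 against both Fortify and Screen), so the proposed strategy is not optimal.

No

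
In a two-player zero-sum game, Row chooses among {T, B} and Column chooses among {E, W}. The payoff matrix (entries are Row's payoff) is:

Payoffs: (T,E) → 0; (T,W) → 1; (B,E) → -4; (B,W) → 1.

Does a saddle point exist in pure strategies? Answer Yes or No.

Yes

Row minima: T → 0, B → -4; maximin = 0.
Column maxima: E → 0, W → 1; minimax = 0.
maximin = minimax = 0, so a saddle point exists.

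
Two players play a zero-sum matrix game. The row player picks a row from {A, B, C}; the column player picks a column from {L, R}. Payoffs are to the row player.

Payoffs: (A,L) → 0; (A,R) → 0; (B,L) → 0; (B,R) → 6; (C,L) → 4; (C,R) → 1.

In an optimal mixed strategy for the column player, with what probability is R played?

4/9

Row minima: A → 0, B → 0, C → 1; maximin = 1.
Column maxima: L → 4, R → 6; minimax = 4.
1 ≠ 4, so there is no saddle point; optimal play is mixed.
A is strictly dominated by C, so the row player never plays it.
On the remaining 2×2 (B, C vs L, R):
Let the row player play B with probability p. Expected payoff against L: 0p + 4(1−p) = −4p + 4; against R: 6p + 1(1−p) = 5p + 1.
Setting these equal: −4p + 4 = 5p + 1 ⇒ −9p = -3 ⇒ p = 1/3, and the value is (-4)·(1/3) + 4 = 8/3.
For the column player: with q = P(L), equating B's and C's payoffs gives −6q + 6 = 3q + 1 ⇒ q = 5/9.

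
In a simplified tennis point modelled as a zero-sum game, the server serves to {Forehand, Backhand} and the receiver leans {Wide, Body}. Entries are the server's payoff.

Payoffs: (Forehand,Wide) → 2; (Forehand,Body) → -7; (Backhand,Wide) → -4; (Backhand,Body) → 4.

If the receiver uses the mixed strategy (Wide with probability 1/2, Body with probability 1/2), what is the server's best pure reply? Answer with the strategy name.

Expected payoff of Forehand: (1/2)·2 + (1/2)·(-7) = -5/2.
Expected payoff of Backhand: (1/2)·(-4) + (1/2)·4 = 0.
The largest is 0, so the server's best response is Backhand.

Backhand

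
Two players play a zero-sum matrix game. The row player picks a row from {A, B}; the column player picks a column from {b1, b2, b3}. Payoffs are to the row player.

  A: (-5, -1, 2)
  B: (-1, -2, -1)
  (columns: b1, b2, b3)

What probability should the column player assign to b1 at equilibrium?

1/5

Row minima: A → -5, B → -2; maximin = -2.
Column maxima: b1 → -1, b2 → -1, b3 → 2; minimax = -1.
-2 ≠ -1, so there is no saddle point; optimal play is mixed.
b3 is strictly dominated by b2 (it gives the row player strictly more in every row), so the column player never plays it.
On the remaining 2×2 (A, B vs b1, b2):
Let the row player play A with probability p. Expected payoff against b1: (-5)p + (-1)(1−p) = −4p − 1; against b2: (-1)p + (-2)(1−p) = p − 2.
Setting these equal: −4p − 1 = p − 2 ⇒ −5p = -1 ⇒ p = 1/5, and the value is (-4)·(1/5) − 1 = -9/5.
For the column player: with q = P(b1), equating A's and B's payoffs gives −4q − 1 = q − 2 ⇒ q = 1/5.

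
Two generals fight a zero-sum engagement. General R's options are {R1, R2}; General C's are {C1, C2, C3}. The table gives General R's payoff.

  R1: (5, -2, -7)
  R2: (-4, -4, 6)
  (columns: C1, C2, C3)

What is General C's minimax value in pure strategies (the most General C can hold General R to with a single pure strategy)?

-2

Column maxima: C1 → 5, C2 → -2, C3 → 6.
The smallest of these is -2.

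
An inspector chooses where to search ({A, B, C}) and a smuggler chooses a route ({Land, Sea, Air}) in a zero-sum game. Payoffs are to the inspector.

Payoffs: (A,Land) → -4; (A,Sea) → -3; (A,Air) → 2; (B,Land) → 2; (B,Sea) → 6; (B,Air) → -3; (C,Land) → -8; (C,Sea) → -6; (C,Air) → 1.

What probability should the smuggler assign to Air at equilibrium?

Row minima: A → -4, B → -3, C → -8; maximin = -3.
Column maxima: Land → 2, Sea → 6, Air → 2; minimax = 2.
-3 ≠ 2, so there is no saddle point; optimal play is mixed.
C is strictly dominated by A, so the inspector never plays it.
Sea is strictly dominated by Land (it gives the inspector strictly more in every row), so the smuggler never plays it.
On the remaining 2×2 (A, B vs Land, Air):
Let the inspector play A with probability p. Expected payoff against Land: (-4)p + 2(1−p) = −6p + 2; against Air: 2p + (-3)(1−p) = 5p − 3.
Setting these equal: −6p + 2 = 5p − 3 ⇒ −11p = -5 ⇒ p = 5/11, and the value is (-6)·(5/11) + 2 = -8/11.
For the smuggler: with q = P(Land), equating A's and B's payoffs gives −6q + 2 = 5q − 3 ⇒ q = 5/11.

6/11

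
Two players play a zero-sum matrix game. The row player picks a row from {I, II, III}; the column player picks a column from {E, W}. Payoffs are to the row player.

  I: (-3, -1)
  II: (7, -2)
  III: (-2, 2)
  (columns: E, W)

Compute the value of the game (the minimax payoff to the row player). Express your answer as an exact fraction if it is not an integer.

Row minima: I → -3, II → -2, III → -2; maximin = -2.
Column maxima: E → 7, W → 2; minimax = 2.
-2 ≠ 2, so there is no saddle point; optimal play is mixed.
I is strictly dominated by III, so the row player never plays it.
On the remaining 2×2 (II, III vs E, W):
Let the row player play II with probability p. Expected payoff against E: 7p + (-2)(1−p) = 9p − 2; against W: (-2)p + 2(1−p) = −4p + 2.
Setting these equal: 9p − 2 = −4p + 2 ⇒ 13p = 4 ⇒ p = 4/13, and the value is (9)·(4/13) − 2 = 10/13.
For the column player: with q = P(E), equating II's and III's payoffs gives 9q − 2 = −4q + 2 ⇒ q = 4/13.

10/13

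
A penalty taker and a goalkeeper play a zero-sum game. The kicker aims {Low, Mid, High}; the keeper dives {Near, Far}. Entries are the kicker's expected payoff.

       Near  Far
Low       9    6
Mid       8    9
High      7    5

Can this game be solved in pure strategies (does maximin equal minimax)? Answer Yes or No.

No

Row minima: Low → 6, Mid → 8, High → 5; maximin = 8.
Column maxima: Near → 9, Far → 9; minimax = 9.
8 ≠ 9, so no pure-strategy equilibrium exists.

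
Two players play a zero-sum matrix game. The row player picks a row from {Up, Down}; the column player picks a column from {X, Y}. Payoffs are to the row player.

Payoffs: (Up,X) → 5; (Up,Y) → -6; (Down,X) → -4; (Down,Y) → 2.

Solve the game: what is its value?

Row minima: Up → -6, Down → -4; maximin = -4.
Column maxima: X → 5, Y → 2; minimax = 2.
-4 ≠ 2, so there is no saddle point; optimal play is mixed.
Let the row player play Up with probability p. Expected payoff against X: 5p + (-4)(1−p) = 9p − 4; against Y: (-6)p + 2(1−p) = −8p + 2.
Setting these equal: 9p − 4 = −8p + 2 ⇒ 17p = 6 ⇒ p = 6/17, and the value is (9)·(6/17) − 4 = -14/17.
For the column player: with q = P(X), equating Up's and Down's payoffs gives 11q − 6 = −6q + 2 ⇒ q = 8/17.

-14/17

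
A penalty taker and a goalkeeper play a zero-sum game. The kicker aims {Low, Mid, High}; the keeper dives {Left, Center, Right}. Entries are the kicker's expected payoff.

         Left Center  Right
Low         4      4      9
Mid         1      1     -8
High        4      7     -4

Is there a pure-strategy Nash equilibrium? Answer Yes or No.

Row minima: Low → 4, Mid → -8, High → -4; maximin = 4.
Column maxima: Left → 4, Center → 7, Right → 9; minimax = 4.
maximin = minimax = 4, so a saddle point exists.

Yes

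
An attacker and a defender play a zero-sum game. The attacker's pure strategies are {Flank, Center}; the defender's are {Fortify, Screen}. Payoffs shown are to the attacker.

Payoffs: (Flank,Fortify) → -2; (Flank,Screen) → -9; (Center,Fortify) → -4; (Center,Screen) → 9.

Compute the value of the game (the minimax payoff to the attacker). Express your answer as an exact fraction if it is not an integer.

-27/10

Row minima: Flank → -9, Center → -4; maximin = -4.
Column maxima: Fortify → -2, Screen → 9; minimax = -2.
-4 ≠ -2, so there is no saddle point; optimal play is mixed.
Let the attacker play Flank with probability p. Expected payoff against Fortify: (-2)p + (-4)(1−p) = 2p − 4; against Screen: (-9)p + 9(1−p) = −18p + 9.
Setting these equal: 2p − 4 = −18p + 9 ⇒ 20p = 13 ⇒ p = 13/20, and the value is (2)·(13/20) − 4 = -27/10.
For the defender: with q = P(Fortify), equating Flank's and Center's payoffs gives 7q − 9 = −13q + 9 ⇒ q = 9/10.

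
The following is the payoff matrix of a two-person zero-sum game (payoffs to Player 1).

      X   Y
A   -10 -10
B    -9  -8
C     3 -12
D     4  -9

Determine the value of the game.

Row minima: A → -10, B → -9, C → -12, D → -9; maximin = -9.
Column maxima: X → 4, Y → -8; minimax = -8.
-9 ≠ -8, so there is no saddle point; optimal play is mixed.
A is strictly dominated by B, so Player 1 never plays it.
C is strictly dominated by D, so Player 1 never plays it.
On the remaining 2×2 (B, D vs X, Y):
Let Player 1 play B with probability p. Expected payoff against X: (-9)p + 4(1−p) = −13p + 4; against Y: (-8)p + (-9)(1−p) = p − 9.
Setting these equal: −13p + 4 = p − 9 ⇒ −14p = -13 ⇒ p = 13/14, and the value is (-13)·(13/14) + 4 = -113/14.
For Player 2: with q = P(X), equating B's and D's payoffs gives −q − 8 = 13q − 9 ⇒ q = 1/14.

-113/14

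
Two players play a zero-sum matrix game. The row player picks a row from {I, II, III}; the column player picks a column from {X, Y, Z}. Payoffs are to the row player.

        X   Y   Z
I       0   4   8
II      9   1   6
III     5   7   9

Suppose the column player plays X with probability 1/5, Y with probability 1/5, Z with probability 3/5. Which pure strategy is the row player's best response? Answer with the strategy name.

Expected payoff of I: (1/5)·0 + (1/5)·4 + (3/5)·8 = 28/5.
Expected payoff of II: (1/5)·9 + (1/5)·1 + (3/5)·6 = 28/5.
Expected payoff of III: (1/5)·5 + (1/5)·7 + (3/5)·9 = 39/5.
The largest is 39/5, so the row player's best response is III.

III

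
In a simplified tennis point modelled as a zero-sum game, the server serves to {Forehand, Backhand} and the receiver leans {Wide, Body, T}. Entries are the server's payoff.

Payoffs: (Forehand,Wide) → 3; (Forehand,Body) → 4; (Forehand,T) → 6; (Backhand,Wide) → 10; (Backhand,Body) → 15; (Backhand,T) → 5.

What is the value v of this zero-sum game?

Row minima: Forehand → 3, Backhand → 5; maximin = 5.
Column maxima: Wide → 10, Body → 15, T → 6; minimax = 6.
5 ≠ 6, so there is no saddle point; optimal play is mixed.
Body is strictly dominated by Wide (it gives the server strictly more in every row), so the receiver never plays it.
On the remaining 2×2 (Forehand, Backhand vs Wide, T):
Let the server play Forehand with probability p. Expected payoff against Wide: 3p + 10(1−p) = −7p + 10; against T: 6p + 5(1−p) = p + 5.
Setting these equal: −7p + 10 = p + 5 ⇒ −8p = -5 ⇒ p = 5/8, and the value is (-7)·(5/8) + 10 = 45/8.
For the receiver: with q = P(Wide), equating Forehand's and Backhand's payoffs gives −3q + 6 = 5q + 5 ⇒ q = 1/8.

45/8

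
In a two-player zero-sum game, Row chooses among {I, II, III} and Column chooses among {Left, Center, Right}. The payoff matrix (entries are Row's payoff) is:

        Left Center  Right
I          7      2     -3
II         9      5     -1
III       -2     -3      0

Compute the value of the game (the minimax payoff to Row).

-1/3

Row minima: I → -3, II → -1, III → -3; maximin = -1.
Column maxima: Left → 9, Center → 5, Right → 0; minimax = 0.
-1 ≠ 0, so there is no saddle point; optimal play is mixed.
I is strictly dominated by II, so Row never plays it.
Left is strictly dominated by Center (it gives Row strictly more in every row), so Column never plays it.
On the remaining 2×2 (II, III vs Center, Right):
Let Row play II with probability p. Expected payoff against Center: 5p + (-3)(1−p) = 8p − 3; against Right: (-1)p + 0(1−p) = −p.
Setting these equal: 8p − 3 = −p ⇒ 9p = 3 ⇒ p = 1/3, and the value is (8)·(1/3) − 3 = -1/3.
For Column: with q = P(Center), equating II's and III's payoffs gives 6q − 1 = −3q ⇒ q = 1/9.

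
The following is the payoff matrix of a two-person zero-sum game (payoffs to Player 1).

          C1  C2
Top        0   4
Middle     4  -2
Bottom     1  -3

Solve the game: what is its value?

Row minima: Top → 0, Middle → -2, Bottom → -3; maximin = 0.
Column maxima: C1 → 4, C2 → 4; minimax = 4.
0 ≠ 4, so there is no saddle point; optimal play is mixed.
Bottom is strictly dominated by Middle, so Player 1 never plays it.
On the remaining 2×2 (Top, Middle vs C1, C2):
Let Player 1 play Top with probability p. Expected payoff against C1: 0p + 4(1−p) = −4p + 4; against C2: 4p + (-2)(1−p) = 6p − 2.
Setting these equal: −4p + 4 = 6p − 2 ⇒ −10p = -6 ⇒ p = 3/5, and the value is (-4)·(3/5) + 4 = 8/5.
For Player 2: with q = P(C1), equating Top's and Middle's payoffs gives −4q + 4 = 6q − 2 ⇒ q = 3/5.

8/5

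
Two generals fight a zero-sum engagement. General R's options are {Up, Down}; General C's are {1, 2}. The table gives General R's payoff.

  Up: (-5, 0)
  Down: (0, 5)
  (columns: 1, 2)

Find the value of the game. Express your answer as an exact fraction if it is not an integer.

Row minima: Up → -5, Down → 0; maximin = 0.
Column maxima: 1 → 0, 2 → 5; minimax = 0.
Since maximin = minimax = 0, there is a saddle point and the value is 0.

0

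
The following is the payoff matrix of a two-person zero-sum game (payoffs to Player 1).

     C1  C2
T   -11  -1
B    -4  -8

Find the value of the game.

-6

Row minima: T → -11, B → -8; maximin = -8.
Column maxima: C1 → -4, C2 → -1; minimax = -4.
-8 ≠ -4, so there is no saddle point; optimal play is mixed.
Let Player 1 play T with probability p. Expected payoff against C1: (-11)p + (-4)(1−p) = −7p − 4; against C2: (-1)p + (-8)(1−p) = 7p − 8.
Setting these equal: −7p − 4 = 7p − 8 ⇒ −14p = -4 ⇒ p = 2/7, and the value is (-7)·(2/7) − 4 = -6.
For Player 2: with q = P(C1), equating T's and B's payoffs gives −10q − 1 = 4q − 8 ⇒ q = 1/2.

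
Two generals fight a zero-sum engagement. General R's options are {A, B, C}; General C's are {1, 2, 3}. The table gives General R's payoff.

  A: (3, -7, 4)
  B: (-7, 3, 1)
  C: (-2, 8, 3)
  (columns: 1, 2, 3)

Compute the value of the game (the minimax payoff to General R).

1/2

Row minima: A → -7, B → -7, C → -2; maximin = -2.
Column maxima: 1 → 3, 2 → 8, 3 → 4; minimax = 3.
-2 ≠ 3, so there is no saddle point; optimal play is mixed.
B is strictly dominated by C, so General R never plays it.
3 is strictly dominated by 1 (it gives General R strictly more in every row), so General C never plays it.
On the remaining 2×2 (A, C vs 1, 2):
Let General R play A with probability p. Expected payoff against 1: 3p + (-2)(1−p) = 5p − 2; against 2: (-7)p + 8(1−p) = −15p + 8.
Setting these equal: 5p − 2 = −15p + 8 ⇒ 20p = 10 ⇒ p = 1/2, and the value is (5)·(1/2) − 2 = 1/2.
For General C: with q = P(1), equating A's and C's payoffs gives 10q − 7 = −10q + 8 ⇒ q = 3/4.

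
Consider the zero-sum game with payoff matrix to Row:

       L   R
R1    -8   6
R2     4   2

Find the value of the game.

5/2

Row minima: R1 → -8, R2 → 2; maximin = 2.
Column maxima: L → 4, R → 6; minimax = 4.
2 ≠ 4, so there is no saddle point; optimal play is mixed.
Let Row play R1 with probability p. Expected payoff against L: (-8)p + 4(1−p) = −12p + 4; against R: 6p + 2(1−p) = 4p + 2.
Setting these equal: −12p + 4 = 4p + 2 ⇒ −16p = -2 ⇒ p = 1/8, and the value is (-12)·(1/8) + 4 = 5/2.
For Column: with q = P(L), equating R1's and R2's payoffs gives −14q + 6 = 2q + 2 ⇒ q = 1/4.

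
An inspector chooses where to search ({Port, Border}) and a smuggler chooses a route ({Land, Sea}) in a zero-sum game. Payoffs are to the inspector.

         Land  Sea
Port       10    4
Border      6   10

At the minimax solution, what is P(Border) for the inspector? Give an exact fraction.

Row minima: Port → 4, Border → 6; maximin = 6.
Column maxima: Land → 10, Sea → 10; minimax = 10.
6 ≠ 10, so there is no saddle point; optimal play is mixed.
Let the inspector play Port with probability p. Expected payoff against Land: 10p + 6(1−p) = 4p + 6; against Sea: 4p + 10(1−p) = −6p + 10.
Setting these equal: 4p + 6 = −6p + 10 ⇒ 10p = 4 ⇒ p = 2/5, and the value is (4)·(2/5) + 6 = 38/5.
For the smuggler: with q = P(Land), equating Port's and Border's payoffs gives 6q + 4 = −4q + 10 ⇒ q = 3/5.

3/5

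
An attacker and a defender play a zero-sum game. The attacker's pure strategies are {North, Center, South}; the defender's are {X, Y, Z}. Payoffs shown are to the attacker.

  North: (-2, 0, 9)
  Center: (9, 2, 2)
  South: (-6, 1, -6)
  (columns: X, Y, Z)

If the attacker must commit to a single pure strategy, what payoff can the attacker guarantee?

Row minima: North → -2, Center → 2, South → -6.
The best of these is 2.

2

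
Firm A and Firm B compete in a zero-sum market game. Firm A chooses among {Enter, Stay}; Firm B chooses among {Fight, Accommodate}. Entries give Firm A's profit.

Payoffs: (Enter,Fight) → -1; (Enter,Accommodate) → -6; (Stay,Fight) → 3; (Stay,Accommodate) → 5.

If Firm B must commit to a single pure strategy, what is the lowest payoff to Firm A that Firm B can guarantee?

Column maxima: Fight → 3, Accommodate → 5.
The smallest of these is 3.

3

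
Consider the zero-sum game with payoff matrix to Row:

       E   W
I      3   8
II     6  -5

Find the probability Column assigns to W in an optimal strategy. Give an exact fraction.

3/16

Row minima: I → 3, II → -5; maximin = 3.
Column maxima: E → 6, W → 8; minimax = 6.
3 ≠ 6, so there is no saddle point; optimal play is mixed.
Let Row play I with probability p. Expected payoff against E: 3p + 6(1−p) = −3p + 6; against W: 8p + (-5)(1−p) = 13p − 5.
Setting these equal: −3p + 6 = 13p − 5 ⇒ −16p = -11 ⇒ p = 11/16, and the value is (-3)·(11/16) + 6 = 63/16.
For Column: with q = P(E), equating I's and II's payoffs gives −5q + 8 = 11q − 5 ⇒ q = 13/16.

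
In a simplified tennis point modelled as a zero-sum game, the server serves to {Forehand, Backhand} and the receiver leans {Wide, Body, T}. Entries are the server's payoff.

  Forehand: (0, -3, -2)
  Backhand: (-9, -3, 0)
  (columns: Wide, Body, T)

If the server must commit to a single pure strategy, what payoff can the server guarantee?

-3

Row minima: Forehand → -3, Backhand → -9.
The best of these is -3.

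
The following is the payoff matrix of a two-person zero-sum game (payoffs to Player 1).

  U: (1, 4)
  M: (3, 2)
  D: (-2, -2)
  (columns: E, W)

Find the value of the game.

5/2

Row minima: U → 1, M → 2, D → -2; maximin = 2.
Column maxima: E → 3, W → 4; minimax = 3.
2 ≠ 3, so there is no saddle point; optimal play is mixed.
D is strictly dominated by U, so Player 1 never plays it.
On the remaining 2×2 (U, M vs E, W):
Let Player 1 play U with probability p. Expected payoff against E: 1p + 3(1−p) = −2p + 3; against W: 4p + 2(1−p) = 2p + 2.
Setting these equal: −2p + 3 = 2p + 2 ⇒ −4p = -1 ⇒ p = 1/4, and the value is (-2)·(1/4) + 3 = 5/2.
For Player 2: with q = P(E), equating U's and M's payoffs gives −3q + 4 = q + 2 ⇒ q = 1/2.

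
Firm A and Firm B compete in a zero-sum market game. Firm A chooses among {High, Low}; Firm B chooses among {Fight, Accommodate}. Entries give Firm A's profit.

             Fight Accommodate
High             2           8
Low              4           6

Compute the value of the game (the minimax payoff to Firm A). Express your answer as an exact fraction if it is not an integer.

4

Row minima: High → 2, Low → 4; maximin = 4.
Column maxima: Fight → 4, Accommodate → 8; minimax = 4.
Since maximin = minimax = 4, there is a saddle point and the value is 4.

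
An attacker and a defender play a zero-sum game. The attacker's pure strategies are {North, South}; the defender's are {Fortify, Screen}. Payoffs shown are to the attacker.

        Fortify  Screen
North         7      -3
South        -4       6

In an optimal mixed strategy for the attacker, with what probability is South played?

1/2

Row minima: North → -3, South → -4; maximin = -3.
Column maxima: Fortify → 7, Screen → 6; minimax = 6.
-3 ≠ 6, so there is no saddle point; optimal play is mixed.
Let the attacker play North with probability p. Expected payoff against Fortify: 7p + (-4)(1−p) = 11p − 4; against Screen: (-3)p + 6(1−p) = −9p + 6.
Setting these equal: 11p − 4 = −9p + 6 ⇒ 20p = 10 ⇒ p = 1/2, and the value is (11)·(1/2) − 4 = 3/2.
For the defender: with q = P(Fortify), equating North's and South's payoffs gives 10q − 3 = −10q + 6 ⇒ q = 9/20.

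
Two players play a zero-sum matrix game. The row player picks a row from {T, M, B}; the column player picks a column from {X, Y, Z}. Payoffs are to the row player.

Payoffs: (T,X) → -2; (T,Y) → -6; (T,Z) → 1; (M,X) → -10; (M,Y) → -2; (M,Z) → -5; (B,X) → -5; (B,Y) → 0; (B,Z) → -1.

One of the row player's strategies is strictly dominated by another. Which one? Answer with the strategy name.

B gives a strictly higher payoff than M against every column: -5 > -10, 0 > -2, -1 > -5.
So M is strictly dominated and the row player never plays it.

M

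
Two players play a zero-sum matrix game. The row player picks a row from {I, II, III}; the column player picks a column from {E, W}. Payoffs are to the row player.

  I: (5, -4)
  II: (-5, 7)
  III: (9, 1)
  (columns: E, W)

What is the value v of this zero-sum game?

17/5

Row minima: I → -4, II → -5, III → 1; maximin = 1.
Column maxima: E → 9, W → 7; minimax = 7.
1 ≠ 7, so there is no saddle point; optimal play is mixed.
I is strictly dominated by III, so the row player never plays it.
On the remaining 2×2 (II, III vs E, W):
Let the row player play II with probability p. Expected payoff against E: (-5)p + 9(1−p) = −14p + 9; against W: 7p + 1(1−p) = 6p + 1.
Setting these equal: −14p + 9 = 6p + 1 ⇒ −20p = -8 ⇒ p = 2/5, and the value is (-14)·(2/5) + 9 = 17/5.
For the column player: with q = P(E), equating II's and III's payoffs gives −12q + 7 = 8q + 1 ⇒ q = 3/10.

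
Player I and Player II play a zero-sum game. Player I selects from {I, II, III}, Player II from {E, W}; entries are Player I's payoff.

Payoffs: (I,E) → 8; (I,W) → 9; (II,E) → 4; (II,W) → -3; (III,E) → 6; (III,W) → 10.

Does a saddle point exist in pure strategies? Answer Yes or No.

Row minima: I → 8, II → -3, III → 6; maximin = 8.
Column maxima: E → 8, W → 10; minimax = 8.
maximin = minimax = 8, so a saddle point exists.

Yes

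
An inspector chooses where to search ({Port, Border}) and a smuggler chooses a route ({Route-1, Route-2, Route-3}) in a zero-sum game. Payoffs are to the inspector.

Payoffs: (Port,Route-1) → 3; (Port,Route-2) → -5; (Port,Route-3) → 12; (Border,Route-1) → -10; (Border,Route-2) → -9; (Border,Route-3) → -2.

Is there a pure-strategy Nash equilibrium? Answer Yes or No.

Row minima: Port → -5, Border → -10; maximin = -5.
Column maxima: Route-1 → 3, Route-2 → -5, Route-3 → 12; minimax = -5.
maximin = minimax = -5, so a saddle point exists.

Yes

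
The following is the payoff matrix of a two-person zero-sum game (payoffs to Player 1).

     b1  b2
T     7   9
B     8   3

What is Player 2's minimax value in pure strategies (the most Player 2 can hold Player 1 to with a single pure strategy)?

8

Column maxima: b1 → 8, b2 → 9.
The smallest of these is 8.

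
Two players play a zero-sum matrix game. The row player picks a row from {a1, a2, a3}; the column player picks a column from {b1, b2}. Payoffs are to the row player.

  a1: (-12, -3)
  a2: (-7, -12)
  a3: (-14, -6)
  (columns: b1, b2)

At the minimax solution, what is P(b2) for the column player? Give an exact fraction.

5/14

Row minima: a1 → -12, a2 → -12, a3 → -14; maximin = -12.
Column maxima: b1 → -7, b2 → -3; minimax = -7.
-12 ≠ -7, so there is no saddle point; optimal play is mixed.
a3 is strictly dominated by a1, so the row player never plays it.
On the remaining 2×2 (a1, a2 vs b1, b2):
Let the row player play a1 with probability p. Expected payoff against b1: (-12)p + (-7)(1−p) = −5p − 7; against b2: (-3)p + (-12)(1−p) = 9p − 12.
Setting these equal: −5p − 7 = 9p − 12 ⇒ −14p = -5 ⇒ p = 5/14, and the value is (-5)·(5/14) − 7 = -123/14.
For the column player: with q = P(b1), equating a1's and a2's payoffs gives −9q − 3 = 5q − 12 ⇒ q = 9/14.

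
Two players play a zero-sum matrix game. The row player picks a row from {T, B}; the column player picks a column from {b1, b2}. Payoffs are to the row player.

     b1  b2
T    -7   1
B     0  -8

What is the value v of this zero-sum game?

-7/2

Row minima: T → -7, B → -8; maximin = -7.
Column maxima: b1 → 0, b2 → 1; minimax = 0.
-7 ≠ 0, so there is no saddle point; optimal play is mixed.
Let the row player play T with probability p. Expected payoff against b1: (-7)p + 0(1−p) = −7p; against b2: 1p + (-8)(1−p) = 9p − 8.
Setting these equal: −7p = 9p − 8 ⇒ −16p = -8 ⇒ p = 1/2, and the value is (-7)·(1/2) = -7/2.
For the column player: with q = P(b1), equating T's and B's payoffs gives −8q + 1 = 8q − 8 ⇒ q = 9/16.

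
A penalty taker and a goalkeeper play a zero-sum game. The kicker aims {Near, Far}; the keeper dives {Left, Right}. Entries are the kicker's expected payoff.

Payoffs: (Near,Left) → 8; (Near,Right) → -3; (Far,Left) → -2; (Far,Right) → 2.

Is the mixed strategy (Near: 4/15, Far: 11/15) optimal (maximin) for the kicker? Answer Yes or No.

Yes

Against Left this mix gives (4/15)·8 + (11/15)·(-2) = 2/3.
Against Right this mix gives (4/15)·(-3) + (11/15)·2 = 2/3.
All of the keeper's active replies (Left, Right) yield 2/3, and no column does worse for the kicker. The mix makes the keeper indifferent and guarantees 2/3, so it is optimal.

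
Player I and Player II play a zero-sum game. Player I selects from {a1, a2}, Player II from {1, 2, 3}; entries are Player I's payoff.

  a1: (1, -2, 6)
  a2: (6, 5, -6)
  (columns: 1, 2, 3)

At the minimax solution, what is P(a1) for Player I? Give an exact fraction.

11/19

Row minima: a1 → -2, a2 → -6; maximin = -2.
Column maxima: 1 → 6, 2 → 5, 3 → 6; minimax = 5.
-2 ≠ 5, so there is no saddle point; optimal play is mixed.
1 is strictly dominated by 2 (it gives Player I strictly more in every row), so Player II never plays it.
On the remaining 2×2 (a1, a2 vs 2, 3):
Let Player I play a1 with probability p. Expected payoff against 2: (-2)p + 5(1−p) = −7p + 5; against 3: 6p + (-6)(1−p) = 12p − 6.
Setting these equal: −7p + 5 = 12p − 6 ⇒ −19p = -11 ⇒ p = 11/19, and the value is (-7)·(11/19) + 5 = 18/19.
For Player II: with q = P(2), equating a1's and a2's payoffs gives −8q + 6 = 11q − 6 ⇒ q = 12/19.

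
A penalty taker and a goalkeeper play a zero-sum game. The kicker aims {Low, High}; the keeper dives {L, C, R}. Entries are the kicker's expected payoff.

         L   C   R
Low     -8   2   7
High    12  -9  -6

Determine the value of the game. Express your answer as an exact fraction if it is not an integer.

-48/31

Row minima: Low → -8, High → -9; maximin = -8.
Column maxima: L → 12, C → 2, R → 7; minimax = 2.
-8 ≠ 2, so there is no saddle point; optimal play is mixed.
R is strictly dominated by C (it gives the kicker strictly more in every row), so the keeper never plays it.
On the remaining 2×2 (Low, High vs L, C):
Let the kicker play Low with probability p. Expected payoff against L: (-8)p + 12(1−p) = −20p + 12; against C: 2p + (-9)(1−p) = 11p − 9.
Setting these equal: −20p + 12 = 11p − 9 ⇒ −31p = -21 ⇒ p = 21/31, and the value is (-20)·(21/31) + 12 = -48/31.
For the keeper: with q = P(L), equating Low's and High's payoffs gives −10q + 2 = 21q − 9 ⇒ q = 11/31.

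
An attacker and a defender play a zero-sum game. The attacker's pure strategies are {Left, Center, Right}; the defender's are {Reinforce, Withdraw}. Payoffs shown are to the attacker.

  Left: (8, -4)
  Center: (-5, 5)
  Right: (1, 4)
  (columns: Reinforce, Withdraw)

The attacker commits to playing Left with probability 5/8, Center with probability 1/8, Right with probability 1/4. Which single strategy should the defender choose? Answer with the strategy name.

Withdraw

If the defender plays Reinforce, the attacker's expected payoff is (5/8)·8 + (1/8)·(-5) + (1/4)·1 = 37/8.
If the defender plays Withdraw, the attacker's expected payoff is (5/8)·(-4) + (1/8)·5 + (1/4)·4 = -7/8.
The defender minimizes the attacker's payoff; the smallest is -7/8, so the best response is Withdraw.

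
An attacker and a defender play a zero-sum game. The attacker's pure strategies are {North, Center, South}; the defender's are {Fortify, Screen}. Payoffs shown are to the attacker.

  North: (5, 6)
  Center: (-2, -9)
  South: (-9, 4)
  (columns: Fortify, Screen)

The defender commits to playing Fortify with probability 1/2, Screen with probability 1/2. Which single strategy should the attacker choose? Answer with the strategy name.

North

Expected payoff of North: (1/2)·5 + (1/2)·6 = 11/2.
Expected payoff of Center: (1/2)·(-2) + (1/2)·(-9) = -11/2.
Expected payoff of South: (1/2)·(-9) + (1/2)·4 = -5/2.
The largest is 11/2, so the attacker's best response is North.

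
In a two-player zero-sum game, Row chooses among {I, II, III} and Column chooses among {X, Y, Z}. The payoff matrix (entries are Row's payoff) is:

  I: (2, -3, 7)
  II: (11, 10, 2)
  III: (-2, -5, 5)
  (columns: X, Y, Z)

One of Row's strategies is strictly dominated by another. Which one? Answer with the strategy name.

I gives a strictly higher payoff than III against every column: 2 > -2, -3 > -5, 7 > 5.
So III is strictly dominated and Row never plays it.

III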